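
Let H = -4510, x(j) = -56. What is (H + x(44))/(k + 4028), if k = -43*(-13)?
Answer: -1522/1529 ≈ -0.99542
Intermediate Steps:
k = 559
(H + x(44))/(k + 4028) = (-4510 - 56)/(559 + 4028) = -4566/4587 = -4566*1/4587 = -1522/1529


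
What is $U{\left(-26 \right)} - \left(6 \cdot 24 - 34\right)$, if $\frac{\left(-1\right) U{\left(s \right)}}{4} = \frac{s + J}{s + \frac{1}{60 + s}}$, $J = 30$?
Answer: $- \frac{96586}{883} \approx -109.38$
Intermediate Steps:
$U{\left(s \right)} = - \frac{4 \left(30 + s\right)}{s + \frac{1}{60 + s}}$ ($U{\left(s \right)} = - 4 \frac{s + 30}{s + \frac{1}{60 + s}} = - 4 \frac{30 + s}{s + \frac{1}{60 + s}} = - \frac{4 \left(30 + s\right)}{s + \frac{1}{60 + s}}$)
$U{\left(-26 \right)} - \left(6 \cdot 24 - 34\right) = \frac{4 \left(-1800 - \left(-26\right)^{2} - -2340\right)}{1 + \left(-26\right)^{2} + 60 \left(-26\right)} - \left(6 \cdot 24 - 34\right) = \frac{4 \left(-1800 - 676 + 2340\right)}{1 + 676 - 1560} - \left(144 - 34\right) = \frac{4 \left(-1800 - 676 + 2340\right)}{-883} - 110 = 4 \left(- \frac{1}{883}\right) \left(-136\right) - 110 = \frac{544}{883} - 110 = - \frac{96586}{883}$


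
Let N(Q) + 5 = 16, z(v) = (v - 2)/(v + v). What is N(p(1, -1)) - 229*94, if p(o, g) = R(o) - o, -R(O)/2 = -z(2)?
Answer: -21515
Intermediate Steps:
z(v) = (-2 + v)/(2*v) (z(v) = (-2 + v)/((2*v)) = (-2 + v)*(1/(2*v)) = (-2 + v)/(2*v))
R(O) = 0 (R(O) = -(-2)*(½)*(-2 + 2)/2 = -(-2)*(½)*(½)*0 = -(-2)*0 = -2*0 = 0)
p(o, g) = -o (p(o, g) = 0 - o = -o)
N(Q) = 11 (N(Q) = -5 + 16 = 11)
N(p(1, -1)) - 229*94 = 11 - 229*94 = 11 - 21526 = -21515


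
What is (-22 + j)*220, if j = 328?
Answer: 67320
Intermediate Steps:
(-22 + j)*220 = (-22 + 328)*220 = 306*220 = 67320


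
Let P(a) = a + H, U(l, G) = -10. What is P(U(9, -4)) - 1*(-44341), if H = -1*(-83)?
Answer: 44414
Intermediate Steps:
H = 83
P(a) = 83 + a (P(a) = a + 83 = 83 + a)
P(U(9, -4)) - 1*(-44341) = (83 - 10) - 1*(-44341) = 73 + 44341 = 44414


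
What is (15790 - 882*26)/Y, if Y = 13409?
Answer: -7142/13409 ≈ -0.53263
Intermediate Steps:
(15790 - 882*26)/Y = (15790 - 882*26)/13409 = (15790 - 1*22932)*(1/13409) = (15790 - 22932)*(1/13409) = -7142*1/13409 = -7142/13409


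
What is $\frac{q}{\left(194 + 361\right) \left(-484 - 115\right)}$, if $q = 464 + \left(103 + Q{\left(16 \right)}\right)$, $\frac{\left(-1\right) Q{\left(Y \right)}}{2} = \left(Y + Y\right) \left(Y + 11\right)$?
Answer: $\frac{387}{110815} \approx 0.0034923$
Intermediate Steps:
$Q{\left(Y \right)} = - 4 Y \left(11 + Y\right)$ ($Q{\left(Y \right)} = - 2 \left(Y + Y\right) \left(Y + 11\right) = - 2 \cdot 2 Y \left(11 + Y\right) = - 4 Y \left(11 + Y\right)$)
$q = -1161$ ($q = 464 + \left(103 - 64 \left(11 + 16\right)\right) = 464 + \left(103 - 64 \cdot 27\right) = 464 + \left(103 - 1728\right) = 464 - 1625 = -1161$)
$\frac{q}{\left(194 + 361\right) \left(-484 - 115\right)} = - \frac{1161}{\left(194 + 361\right) \left(-484 - 115\right)} = - \frac{1161}{555 \left(-599\right)} = - \frac{1161}{-332445} = \left(-1161\right) \left(- \frac{1}{332445}\right) = \frac{387}{110815}$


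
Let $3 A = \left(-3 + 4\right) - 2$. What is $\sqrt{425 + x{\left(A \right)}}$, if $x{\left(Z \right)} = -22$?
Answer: $\sqrt{403} \approx 20.075$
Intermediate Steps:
$A = - \frac{1}{3}$ ($A = \frac{\left(-3 + 4\right) - 2}{3} = \frac{1 - 2}{3} = \frac{1}{3} \left(-1\right) = - \frac{1}{3} \approx -0.33333$)
$\sqrt{425 + x{\left(A \right)}} = \sqrt{425 - 22} = \sqrt{403}$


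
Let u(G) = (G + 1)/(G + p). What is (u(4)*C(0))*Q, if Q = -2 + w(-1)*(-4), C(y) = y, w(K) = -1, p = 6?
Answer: 0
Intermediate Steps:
u(G) = (1 + G)/(6 + G) (u(G) = (G + 1)/(G + 6) = (1 + G)/(6 + G))
Q = 2 (Q = -2 - 1*(-4) = -2 + 4 = 2)
(u(4)*C(0))*Q = (((1 + 4)/(6 + 4))*0)*2 = ((5/10)*0)*2 = (((1/10)*5)*0)*2 = ((1/2)*0)*2 = 0*2 = 0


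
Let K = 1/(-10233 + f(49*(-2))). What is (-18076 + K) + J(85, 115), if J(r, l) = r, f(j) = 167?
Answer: -181097407/10066 ≈ -17991.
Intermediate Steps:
K = -1/10066 (K = 1/(-10233 + 167) = 1/(-10066) = -1/10066 ≈ -9.9344e-5)
(-18076 + K) + J(85, 115) = (-18076 - 1/10066) + 85 = -181953017/10066 + 85 = -181097407/10066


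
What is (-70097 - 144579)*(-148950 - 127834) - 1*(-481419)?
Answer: 59419363403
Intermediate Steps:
(-70097 - 144579)*(-148950 - 127834) - 1*(-481419) = -214676*(-276784) + 481419 = 59418881984 + 481419 = 59419363403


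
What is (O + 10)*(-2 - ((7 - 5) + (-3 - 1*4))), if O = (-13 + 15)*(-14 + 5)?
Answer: -24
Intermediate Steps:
O = -18 (O = 2*(-9) = -18)
(O + 10)*(-2 - ((7 - 5) + (-3 - 1*4))) = (-18 + 10)*(-2 - ((7 - 5) + (-3 - 1*4))) = -8*(-2 - (2 + (-3 - 4))) = -8*(-2 - (2 - 7)) = -8*(-2 - 1*(-5)) = -8*(-2 + 5) = -8*3 = -24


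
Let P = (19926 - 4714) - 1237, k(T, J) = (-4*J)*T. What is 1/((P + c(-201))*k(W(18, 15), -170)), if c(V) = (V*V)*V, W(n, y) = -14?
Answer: 1/77175079520 ≈ 1.2958e-11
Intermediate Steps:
k(T, J) = -4*J*T
c(V) = V³ (c(V) = V²*V = V³)
P = 13975 (P = 15212 - 1237 = 13975)
1/((P + c(-201))*k(W(18, 15), -170)) = 1/((13975 + (-201)³)*((-4*(-170)*(-14)))) = 1/((13975 - 8120601)*(-9520)) = -1/9520/(-8106626) = -1/8106626*(-1/9520) = 1/77175079520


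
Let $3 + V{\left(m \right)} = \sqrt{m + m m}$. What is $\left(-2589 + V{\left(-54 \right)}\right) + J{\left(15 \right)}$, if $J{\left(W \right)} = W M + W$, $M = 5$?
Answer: $-2502 + 3 \sqrt{318} \approx -2448.5$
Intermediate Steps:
$J{\left(W \right)} = 6 W$ ($J{\left(W \right)} = W 5 + W = 5 W + W = 6 W$)
$V{\left(m \right)} = -3 + \sqrt{m + m^{2}}$ ($V{\left(m \right)} = -3 + \sqrt{m + m m} = -3 + \sqrt{m + m^{2}}$)
$\left(-2589 + V{\left(-54 \right)}\right) + J{\left(15 \right)} = \left(-2589 - \left(3 - \sqrt{- 54 \left(1 - 54\right)}\right)\right) + 6 \cdot 15 = \left(-2589 - \left(3 - \sqrt{\left(-54\right) \left(-53\right)}\right)\right) + 90 = \left(-2589 - \left(3 - \sqrt{2862}\right)\right) + 90 = \left(-2589 - \left(3 - 3 \sqrt{318}\right)\right) + 90 = \left(-2592 + 3 \sqrt{318}\right) + 90 = -2502 + 3 \sqrt{318}$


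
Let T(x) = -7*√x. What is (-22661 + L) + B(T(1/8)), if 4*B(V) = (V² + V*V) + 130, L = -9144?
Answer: -508311/16 ≈ -31769.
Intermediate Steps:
B(V) = 65/2 + V²/2 (B(V) = ((V² + V*V) + 130)/4 = ((V² + V²) + 130)/4 = (2*V² + 130)/4 = (130 + 2*V²)/4 = 65/2 + V²/2)
(-22661 + L) + B(T(1/8)) = (-22661 - 9144) + (65/2 + (-7*√2/4)²/2) = -31805 + (65/2 + (-7*√2/4)²/2) = -31805 + (65/2 + (½)*(49/8)) = -31805 + (65/2 + 49/16) = -31805 + 569/16 = -508311/16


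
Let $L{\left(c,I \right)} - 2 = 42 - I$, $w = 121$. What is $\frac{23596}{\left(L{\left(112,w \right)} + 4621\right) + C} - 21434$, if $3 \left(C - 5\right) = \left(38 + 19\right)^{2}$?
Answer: $- \frac{30173173}{1408} \approx -21430.0$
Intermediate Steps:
$L{\left(c,I \right)} = 44 - I$ ($L{\left(c,I \right)} = 2 - \left(-42 + I\right) = 44 - I$)
$C = 1088$ ($C = 5 + \frac{\left(38 + 19\right)^{2}}{3} = 5 + \frac{57^{2}}{3} = 5 + \frac{1}{3} \cdot 3249 = 5 + 1083 = 1088$)
$\frac{23596}{\left(L{\left(112,w \right)} + 4621\right) + C} - 21434 = \frac{23596}{\left(\left(44 - 121\right) + 4621\right) + 1088} - 21434 = \frac{23596}{\left(-77 + 4621\right) + 1088} - 21434 = \frac{23596}{4544 + 1088} - 21434 = \frac{23596}{5632} - 21434 = 23596 \cdot \frac{1}{5632} - 21434 = \frac{5899}{1408} - 21434 = - \frac{30173173}{1408}$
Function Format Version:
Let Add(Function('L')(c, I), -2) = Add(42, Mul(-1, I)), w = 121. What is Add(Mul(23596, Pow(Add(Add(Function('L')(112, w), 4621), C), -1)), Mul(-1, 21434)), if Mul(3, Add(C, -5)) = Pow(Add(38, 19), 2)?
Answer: Rational(-30173173, 1408) ≈ -21430.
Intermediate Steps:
Function('L')(c, I) = Add(44, Mul(-1, I)) (Function('L')(c, I) = Add(2, Add(42, Mul(-1, I))) = Add(44, Mul(-1, I)))
C = 1088 (C = Add(5, Mul(Rational(1, 3), Pow(Add(38, 19), 2))) = Add(5, Mul(Rational(1, 3), Pow(57, 2))) = Add(5, Mul(Rational(1, 3), 3249)) = Add(5, 1083) = 1088)
Add(Mul(23596, Pow(Add(Add(Function('L')(112, w), 4621), C), -1)), Mul(-1, 21434)) = Add(Mul(23596, Pow(Add(Add(Add(44, Mul(-1, 121)), 4621), 1088), -1)), Mul(-1, 21434)) = Add(Mul(23596, Pow(Add(Add(Add(44, -121), 4621), 1088), -1)), -21434) = Add(Mul(23596, Pow(Add(Add(-77, 4621), 1088), -1)), -21434) = Add(Mul(23596, Pow(Add(4544, 1088), -1)), -21434) = Add(Mul(23596, Pow(5632, -1)), -21434) = Add(Mul(23596, Rational(1, 5632)), -21434) = Add(Rational(5899, 1408), -21434) = Rational(-30173173, 1408)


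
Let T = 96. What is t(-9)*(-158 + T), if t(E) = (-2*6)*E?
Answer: -6696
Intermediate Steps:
t(E) = -12*E
t(-9)*(-158 + T) = (-12*(-9))*(-158 + 96) = 108*(-62) = -6696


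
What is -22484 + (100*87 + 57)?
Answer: -13727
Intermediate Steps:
-22484 + (100*87 + 57) = -22484 + (8700 + 57) = -22484 + 8757 = -13727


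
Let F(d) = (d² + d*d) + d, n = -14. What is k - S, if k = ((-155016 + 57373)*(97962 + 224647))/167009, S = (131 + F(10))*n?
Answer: -30703209621/167009 ≈ -1.8384e+5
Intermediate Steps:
F(d) = d + 2*d² (F(d) = (d² + d²) + d = 2*d² + d = d + 2*d²)
S = -4774 (S = (131 + 10*(1 + 2*10))*(-14) = (131 + 10*(1 + 20))*(-14) = (131 + 10*21)*(-14) = (131 + 210)*(-14) = 341*(-14) = -4774)
k = -31500510587/167009 (k = -97643*322609*(1/167009) = -31500510587*1/167009 = -31500510587/167009 ≈ -1.8862e+5)
k - S = -31500510587/167009 - 1*(-4774) = -31500510587/167009 + 4774 = -30703209621/167009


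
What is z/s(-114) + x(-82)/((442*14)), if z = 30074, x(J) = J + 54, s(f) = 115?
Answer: 6646239/25415 ≈ 261.51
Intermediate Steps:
x(J) = 54 + J
z/s(-114) + x(-82)/((442*14)) = 30074/115 + (54 - 82)/((442*14)) = 30074*(1/115) - 28/6188 = 30074/115 - 28*1/6188 = 30074/115 - 1/221 = 6646239/25415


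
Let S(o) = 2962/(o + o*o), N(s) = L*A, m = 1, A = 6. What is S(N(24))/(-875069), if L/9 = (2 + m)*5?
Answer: -1481/287420788395 ≈ -5.1527e-9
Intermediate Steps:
L = 135 (L = 9*((2 + 1)*5) = 9*(3*5) = 9*15 = 135)
N(s) = 810 (N(s) = 135*6 = 810)
S(o) = 2962/(o + o²)
S(N(24))/(-875069) = (2962/(810*(1 + 810)))/(-875069) = (2962*(1/810)/811)*(-1/875069) = (2962*(1/810)*(1/811))*(-1/875069) = (1481/328455)*(-1/875069) = -1481/287420788395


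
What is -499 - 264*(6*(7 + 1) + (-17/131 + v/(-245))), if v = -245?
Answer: -1755497/131 ≈ -13401.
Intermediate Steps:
-499 - 264*(6*(7 + 1) + (-17/131 + v/(-245))) = -499 - 264*(6*(7 + 1) + (-17/131 - 245/(-245))) = -499 - 264*(6*8 + (-17*1/131 - 245*(-1/245))) = -499 - 264*(48 + (-17/131 + 1)) = -499 - 264*(48 + 114/131) = -499 - 264*6402/131 = -499 - 1690128/131 = -1755497/131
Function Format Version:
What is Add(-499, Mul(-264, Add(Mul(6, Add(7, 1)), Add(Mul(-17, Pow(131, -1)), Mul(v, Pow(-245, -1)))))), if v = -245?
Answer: Rational(-1755497, 131) ≈ -13401.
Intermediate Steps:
Add(-499, Mul(-264, Add(Mul(6, Add(7, 1)), Add(Mul(-17, Pow(131, -1)), Mul(v, Pow(-245, -1)))))) = Add(-499, Mul(-264, Add(Mul(6, Add(7, 1)), Add(Mul(-17, Pow(131, -1)), Mul(-245, Pow(-245, -1)))))) = Add(-499, Mul(-264, Add(Mul(6, 8), Add(Mul(-17, Rational(1, 131)), Mul(-245, Rational(-1, 245)))))) = Add(-499, Mul(-264, Add(48, Add(Rational(-17, 131), 1)))) = Add(-499, Mul(-264, Add(48, Rational(114, 131)))) = Add(-499, Mul(-264, Rational(6402, 131))) = Add(-499, Rational(-1690128, 131)) = Rational(-1755497, 131)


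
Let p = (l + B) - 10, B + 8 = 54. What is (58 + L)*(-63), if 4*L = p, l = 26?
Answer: -9261/2 ≈ -4630.5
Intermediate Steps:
B = 46 (B = -8 + 54 = 46)
p = 62 (p = (26 + 46) - 10 = 72 - 10 = 62)
L = 31/2 (L = (¼)*62 = 31/2 ≈ 15.500)
(58 + L)*(-63) = (58 + 31/2)*(-63) = (147/2)*(-63) = -9261/2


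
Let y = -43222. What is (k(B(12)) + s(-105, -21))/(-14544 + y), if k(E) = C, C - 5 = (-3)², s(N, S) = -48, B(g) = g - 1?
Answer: 1/1699 ≈ 0.00058858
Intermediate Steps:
B(g) = -1 + g
C = 14 (C = 5 + (-3)² = 5 + 9 = 14)
k(E) = 14
(k(B(12)) + s(-105, -21))/(-14544 + y) = (14 - 48)/(-14544 - 43222) = -34/(-57766) = -34*(-1/57766) = 1/1699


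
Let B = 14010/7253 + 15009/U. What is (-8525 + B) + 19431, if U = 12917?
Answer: 1022040260353/93687001 ≈ 10909.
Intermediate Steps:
B = 289827447/93687001 (B = 14010/7253 + 15009/12917 = 289827447/93687001 ≈ 3.0936)
(-8525 + B) + 19431 = (-8525 + 289827447/93687001) + 19431 = -798391856078/93687001 + 19431 = 1022040260353/93687001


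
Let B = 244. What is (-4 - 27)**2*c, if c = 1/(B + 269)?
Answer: 961/513 ≈ 1.8733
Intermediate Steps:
c = 1/513 (c = 1/(244 + 269) = 1/513 ≈ 0.0019493)
(-4 - 27)**2*c = (-4 - 27)**2*(1/513) = (-31)**2*(1/513) = 961*(1/513) = 961/513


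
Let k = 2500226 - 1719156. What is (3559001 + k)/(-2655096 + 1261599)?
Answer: -42971/13797 ≈ -3.1145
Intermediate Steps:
k = 781070
(3559001 + k)/(-2655096 + 1261599) = (3559001 + 781070)/(-2655096 + 1261599) = 4340071/(-1393497) = 4340071*(-1/1393497) = -42971/13797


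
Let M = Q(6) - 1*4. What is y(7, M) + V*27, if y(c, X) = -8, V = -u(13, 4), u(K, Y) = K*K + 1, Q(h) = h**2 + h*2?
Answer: -4598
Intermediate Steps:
Q(h) = h**2 + 2*h
u(K, Y) = 1 + K**2 (u(K, Y) = K**2 + 1 = 1 + K**2)
M = 44 (M = 6*(2 + 6) - 1*4 = 6*8 - 4 = 48 - 4 = 44)
V = -170 (V = -(1 + 13**2) = -(1 + 169) = -1*170 = -170)
y(7, M) + V*27 = -8 - 170*27 = -8 - 4590 = -4598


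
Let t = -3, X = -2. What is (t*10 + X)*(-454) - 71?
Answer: 14457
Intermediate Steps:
(t*10 + X)*(-454) - 71 = (-3*10 - 2)*(-454) - 71 = (-30 - 2)*(-454) - 71 = -32*(-454) - 71 = 14528 - 71 = 14457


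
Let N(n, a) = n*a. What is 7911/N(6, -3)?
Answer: -879/2 ≈ -439.50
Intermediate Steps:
N(n, a) = a*n
7911/N(6, -3) = 7911/((-3*6)) = 7911/(-18) = 7911*(-1/18) = -879/2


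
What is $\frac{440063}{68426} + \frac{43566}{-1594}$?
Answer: $- \frac{1139793347}{54535522} \approx -20.9$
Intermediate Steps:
$\frac{440063}{68426} + \frac{43566}{-1594} = 440063 \cdot \frac{1}{68426} + 43566 \left(- \frac{1}{1594}\right) = \frac{440063}{68426} - \frac{21783}{797} = - \frac{1139793347}{54535522}$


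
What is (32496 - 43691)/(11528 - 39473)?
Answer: 2239/5589 ≈ 0.40061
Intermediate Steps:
(32496 - 43691)/(11528 - 39473) = -11195/(-27945) = -11195*(-1/27945) = 2239/5589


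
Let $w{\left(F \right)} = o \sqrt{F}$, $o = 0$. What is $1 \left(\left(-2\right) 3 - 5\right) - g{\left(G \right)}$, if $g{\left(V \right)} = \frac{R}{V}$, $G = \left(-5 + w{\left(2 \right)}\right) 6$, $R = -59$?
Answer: $- \frac{389}{30} \approx -12.967$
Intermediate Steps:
$w{\left(F \right)} = 0$ ($w{\left(F \right)} = 0 \sqrt{F} = 0$)
$G = -30$ ($G = \left(-5 + 0\right) 6 = \left(-5\right) 6 = -30$)
$g{\left(V \right)} = - \frac{59}{V}$
$1 \left(\left(-2\right) 3 - 5\right) - g{\left(G \right)} = 1 \left(\left(-2\right) 3 - 5\right) - - \frac{59}{-30} = 1 \left(-6 - 5\right) - \left(-59\right) \left(- \frac{1}{30}\right) = 1 \left(-11\right) - \frac{59}{30} = -11 - \frac{59}{30} = - \frac{389}{30}$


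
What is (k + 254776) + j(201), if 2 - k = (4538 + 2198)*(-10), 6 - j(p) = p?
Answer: 321943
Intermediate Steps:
j(p) = 6 - p
k = 67362 (k = 2 - (4538 + 2198)*(-10) = 2 - 6736*(-10) = 2 - 1*(-67360) = 2 + 67360 = 67362)
(k + 254776) + j(201) = (67362 + 254776) + (6 - 1*201) = 322138 + (6 - 201) = 322138 - 195 = 321943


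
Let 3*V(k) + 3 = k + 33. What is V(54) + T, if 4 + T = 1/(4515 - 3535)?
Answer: 23521/980 ≈ 24.001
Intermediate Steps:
V(k) = 10 + k/3 (V(k) = -1 + (k + 33)/3 = -1 + (33 + k)/3 = -1 + (11 + k/3) = 10 + k/3)
T = -3919/980 (T = -4 + 1/(4515 - 3535) = -4 + 1/980 = -3919/980 ≈ -3.9990)
V(54) + T = (10 + (1/3)*54) - 3919/980 = (10 + 18) - 3919/980 = 28 - 3919/980 = 23521/980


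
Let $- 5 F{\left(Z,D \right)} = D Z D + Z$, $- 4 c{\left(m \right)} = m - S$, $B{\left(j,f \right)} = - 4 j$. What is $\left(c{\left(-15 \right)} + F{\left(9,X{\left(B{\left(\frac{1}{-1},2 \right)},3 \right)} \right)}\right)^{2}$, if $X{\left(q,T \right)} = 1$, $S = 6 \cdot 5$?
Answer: $\frac{23409}{400} \approx 58.523$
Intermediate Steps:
$S = 30$
$c{\left(m \right)} = \frac{15}{2} - \frac{m}{4}$ ($c{\left(m \right)} = - \frac{m - 30}{4} = - \frac{-30 + m}{4} = \frac{15}{2} - \frac{m}{4}$)
$F{\left(Z,D \right)} = - \frac{Z}{5} - \frac{Z D^{2}}{5}$ ($F{\left(Z,D \right)} = - \frac{D Z D + Z}{5} = - \frac{Z D^{2} + Z}{5} = - \frac{Z + Z D^{2}}{5} = - \frac{Z}{5} - \frac{Z D^{2}}{5}$)
$\left(c{\left(-15 \right)} + F{\left(9,X{\left(B{\left(\frac{1}{-1},2 \right)},3 \right)} \right)}\right)^{2} = \left(\left(\frac{15}{2} - - \frac{15}{4}\right) - \frac{9 \left(1 + 1^{2}\right)}{5}\right)^{2} = \left(\left(\frac{15}{2} + \frac{15}{4}\right) - \frac{9 \left(1 + 1\right)}{5}\right)^{2} = \left(\frac{45}{4} - \frac{9}{5} \cdot 2\right)^{2} = \left(\frac{45}{4} - \frac{18}{5}\right)^{2} = \left(\frac{153}{20}\right)^{2} = \frac{23409}{400}$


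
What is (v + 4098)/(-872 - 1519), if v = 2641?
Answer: -6739/2391 ≈ -2.8185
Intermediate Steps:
(v + 4098)/(-872 - 1519) = (2641 + 4098)/(-872 - 1519) = 6739/(-2391) = 6739*(-1/2391) = -6739/2391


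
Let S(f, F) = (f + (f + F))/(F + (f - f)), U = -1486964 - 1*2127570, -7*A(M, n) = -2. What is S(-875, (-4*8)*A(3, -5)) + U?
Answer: -115658931/32 ≈ -3.6143e+6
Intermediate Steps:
A(M, n) = 2/7 (A(M, n) = -⅐*(-2) = 2/7)
U = -3614534 (U = -1486964 - 2127570 = -3614534)
S(f, F) = (F + 2*f)/F (S(f, F) = (f + (F + f))/(F + 0) = (F + 2*f)/F)
S(-875, (-4*8)*A(3, -5)) + U = (-4*8*(2/7) + 2*(-875))/((-4*8*(2/7))) - 3614534 = (-32*2/7 - 1750)/((-32*2/7)) - 3614534 = (-64/7 - 1750)/(-64/7) - 3614534 = -7/64*(-12314/7) - 3614534 = 6157/32 - 3614534 = -115658931/32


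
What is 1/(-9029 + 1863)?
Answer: -1/7166 ≈ -0.00013955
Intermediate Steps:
1/(-9029 + 1863) = 1/(-7166) = -1/7166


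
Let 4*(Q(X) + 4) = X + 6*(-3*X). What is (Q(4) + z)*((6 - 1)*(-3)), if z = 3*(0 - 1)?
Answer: 360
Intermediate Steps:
Q(X) = -4 - 17*X/4 (Q(X) = -4 + (X + 6*(-3*X))/4 = -4 + (X - 18*X)/4 = -4 + (-17*X)/4 = -4 - 17*X/4)
z = -3 (z = 3*(-1) = -3)
(Q(4) + z)*((6 - 1)*(-3)) = ((-4 - 17/4*4) - 3)*((6 - 1)*(-3)) = ((-4 - 17) - 3)*(5*(-3)) = (-21 - 3)*(-15) = -24*(-15) = 360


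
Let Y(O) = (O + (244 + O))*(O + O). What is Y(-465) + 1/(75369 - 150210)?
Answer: 47747061179/74841 ≈ 6.3798e+5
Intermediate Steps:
Y(O) = 2*O*(244 + 2*O) (Y(O) = (244 + 2*O)*(2*O) = 2*O*(244 + 2*O))
Y(-465) + 1/(75369 - 150210) = 4*(-465)*(122 - 465) + 1/(75369 - 150210) = 4*(-465)*(-343) + 1/(-74841) = 637980 - 1/74841 = 47747061179/74841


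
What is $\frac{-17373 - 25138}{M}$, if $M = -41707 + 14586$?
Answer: $\frac{42511}{27121} \approx 1.5675$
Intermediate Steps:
$M = -27121$
$\frac{-17373 - 25138}{M} = \frac{-17373 - 25138}{-27121} = \left(-42511\right) \left(- \frac{1}{27121}\right) = \frac{42511}{27121}$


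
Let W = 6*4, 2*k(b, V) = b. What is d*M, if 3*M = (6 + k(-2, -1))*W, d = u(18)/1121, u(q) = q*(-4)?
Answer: -2880/1121 ≈ -2.5691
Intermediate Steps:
k(b, V) = b/2
u(q) = -4*q
W = 24
d = -72/1121 (d = -4*18/1121 = -72*1/1121 = -72/1121 ≈ -0.064228)
M = 40 (M = ((6 + (½)*(-2))*24)/3 = ((6 - 1)*24)/3 = (5*24)/3 = (⅓)*120 = 40)
d*M = -72/1121*40 = -2880/1121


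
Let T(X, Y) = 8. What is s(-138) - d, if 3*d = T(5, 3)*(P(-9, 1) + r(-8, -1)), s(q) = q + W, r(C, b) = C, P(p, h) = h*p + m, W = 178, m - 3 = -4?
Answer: 88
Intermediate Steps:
m = -1 (m = 3 - 4 = -1)
P(p, h) = -1 + h*p (P(p, h) = h*p - 1 = -1 + h*p)
s(q) = 178 + q (s(q) = q + 178 = 178 + q)
d = -48 (d = (8*((-1 + 1*(-9)) - 8))/3 = (8*((-1 - 9) - 8))/3 = (8*(-10 - 8))/3 = (8*(-18))/3 = (1/3)*(-144) = -48)
s(-138) - d = (178 - 138) - 1*(-48) = 40 + 48 = 88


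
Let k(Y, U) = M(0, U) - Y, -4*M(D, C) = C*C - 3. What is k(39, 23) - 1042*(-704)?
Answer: 1466795/2 ≈ 7.3340e+5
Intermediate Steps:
M(D, C) = ¾ - C²/4 (M(D, C) = -(C*C - 3)/4 = -(C² - 3)/4 = -(-3 + C²)/4 = ¾ - C²/4)
k(Y, U) = ¾ - Y - U²/4 (k(Y, U) = (¾ - U²/4) - Y = ¾ - Y - U²/4)
k(39, 23) - 1042*(-704) = (¾ - 1*39 - ¼*23²) - 1042*(-704) = (¾ - 39 - ¼*529) + 733568 = (¾ - 39 - 529/4) + 733568 = -341/2 + 733568 = 1466795/2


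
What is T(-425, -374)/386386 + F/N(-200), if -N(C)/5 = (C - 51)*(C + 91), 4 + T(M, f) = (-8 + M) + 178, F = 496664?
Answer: -27419920887/7550810410 ≈ -3.6314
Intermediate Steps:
T(M, f) = 166 + M (T(M, f) = -4 + ((-8 + M) + 178) = -4 + (170 + M) = 166 + M)
N(C) = -5*(-51 + C)*(91 + C) (N(C) = -5*(C - 51)*(C + 91) = -5*(-51 + C)*(91 + C))
T(-425, -374)/386386 + F/N(-200) = (166 - 425)/386386 + 496664/(23205 - 200*(-200) - 5*(-200)²) = -259*1/386386 + 496664/(23205 + 40000 - 5*40000) = -37/55198 + 496664/(23205 + 40000 - 200000) = -37/55198 + 496664/(-136795) = -37/55198 + 496664*(-1/136795) = -37/55198 - 496664/136795 = -27419920887/7550810410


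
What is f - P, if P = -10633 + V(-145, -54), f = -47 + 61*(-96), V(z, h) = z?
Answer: 4875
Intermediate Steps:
f = -5903 (f = -47 - 5856 = -5903)
P = -10778 (P = -10633 - 145 = -10778)
f - P = -5903 - 1*(-10778) = -5903 + 10778 = 4875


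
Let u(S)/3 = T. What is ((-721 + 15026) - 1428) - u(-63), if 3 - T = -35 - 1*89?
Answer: 12496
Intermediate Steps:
T = 127 (T = 3 - (-35 - 1*89) = 3 - (-35 - 89) = 3 - 1*(-124) = 3 + 124 = 127)
u(S) = 381 (u(S) = 3*127 = 381)
((-721 + 15026) - 1428) - u(-63) = ((-721 + 15026) - 1428) - 1*381 = (14305 - 1428) - 381 = 12877 - 381 = 12496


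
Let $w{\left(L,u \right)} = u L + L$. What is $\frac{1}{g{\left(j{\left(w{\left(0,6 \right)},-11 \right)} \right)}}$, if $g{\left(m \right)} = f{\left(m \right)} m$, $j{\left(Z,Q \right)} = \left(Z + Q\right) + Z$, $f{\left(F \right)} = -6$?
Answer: $\frac{1}{66} \approx 0.015152$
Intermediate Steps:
$w{\left(L,u \right)} = L + L u$ ($w{\left(L,u \right)} = L u + L = L + L u$)
$j{\left(Z,Q \right)} = Q + 2 Z$ ($j{\left(Z,Q \right)} = \left(Q + Z\right) + Z = Q + 2 Z$)
$g{\left(m \right)} = - 6 m$
$\frac{1}{g{\left(j{\left(w{\left(0,6 \right)},-11 \right)} \right)}} = \frac{1}{\left(-6\right) \left(-11 + 2 \cdot 0 \left(1 + 6\right)\right)} = \frac{1}{\left(-6\right) \left(-11 + 2 \cdot 0 \cdot 7\right)} = \frac{1}{\left(-6\right) \left(-11 + 2 \cdot 0\right)} = \frac{1}{\left(-6\right) \left(-11 + 0\right)} = \frac{1}{\left(-6\right) \left(-11\right)} = \frac{1}{66}$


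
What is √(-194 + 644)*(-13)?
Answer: -195*√2 ≈ -275.77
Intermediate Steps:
√(-194 + 644)*(-13) = √450*(-13) = (15*√2)*(-13) = -195*√2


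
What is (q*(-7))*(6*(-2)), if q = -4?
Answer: -336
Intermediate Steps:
(q*(-7))*(6*(-2)) = (-4*(-7))*(6*(-2)) = 28*(-12) = -336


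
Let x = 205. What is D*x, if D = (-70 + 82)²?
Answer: 29520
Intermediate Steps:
D = 144 (D = 12² = 144)
D*x = 144*205 = 29520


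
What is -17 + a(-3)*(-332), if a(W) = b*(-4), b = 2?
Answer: 2639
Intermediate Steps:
a(W) = -8 (a(W) = 2*(-4) = -8)
-17 + a(-3)*(-332) = -17 - 8*(-332) = -17 + 2656 = 2639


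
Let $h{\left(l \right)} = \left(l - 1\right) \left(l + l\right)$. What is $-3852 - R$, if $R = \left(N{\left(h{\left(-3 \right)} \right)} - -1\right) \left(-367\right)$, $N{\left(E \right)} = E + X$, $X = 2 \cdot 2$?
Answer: $6791$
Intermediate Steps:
$X = 4$
$h{\left(l \right)} = 2 l \left(-1 + l\right)$ ($h{\left(l \right)} = \left(-1 + l\right) 2 l = 2 l \left(-1 + l\right)$)
$N{\left(E \right)} = 4 + E$ ($N{\left(E \right)} = E + 4 = 4 + E$)
$R = -10643$ ($R = \left(\left(4 + 2 \left(-3\right) \left(-1 - 3\right)\right) - -1\right) \left(-367\right) = \left(\left(4 + 2 \left(-3\right) \left(-4\right)\right) + 1\right) \left(-367\right) = \left(\left(4 + 24\right) + 1\right) \left(-367\right) = \left(28 + 1\right) \left(-367\right) = 29 \left(-367\right) = -10643$)
$-3852 - R = -3852 - -10643 = -3852 + 10643 = 6791$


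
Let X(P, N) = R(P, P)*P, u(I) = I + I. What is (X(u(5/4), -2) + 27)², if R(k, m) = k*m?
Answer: 116281/64 ≈ 1816.9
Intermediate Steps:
u(I) = 2*I
X(P, N) = P³ (X(P, N) = (P*P)*P = P²*P = P³)
(X(u(5/4), -2) + 27)² = ((2*(5/4))³ + 27)² = ((5/2)³ + 27)² = (125/8 + 27)² = (341/8)² = 116281/64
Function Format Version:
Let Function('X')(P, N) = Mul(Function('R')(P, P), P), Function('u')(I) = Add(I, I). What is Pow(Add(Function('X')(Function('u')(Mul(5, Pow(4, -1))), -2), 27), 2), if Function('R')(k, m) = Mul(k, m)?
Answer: Rational(116281, 64) ≈ 1816.9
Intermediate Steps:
Function('u')(I) = Mul(2, I)
Function('X')(P, N) = Pow(P, 3) (Function('X')(P, N) = Mul(Mul(P, P), P) = Mul(Pow(P, 2), P) = Pow(P, 3))
Pow(Add(Function('X')(Function('u')(Mul(5, Pow(4, -1))), -2), 27), 2) = Pow(Add(Pow(Mul(2, Mul(5, Pow(4, -1))), 3), 27), 2) = Pow(Add(Pow(Mul(2, Mul(5, Rational(1, 4))), 3), 27), 2) = Pow(Add(Pow(Mul(2, Rational(5, 4)), 3), 27), 2) = Pow(Add(Pow(Rational(5, 2), 3), 27), 2) = Pow(Add(Rational(125, 8), 27), 2) = Pow(Rational(341, 8), 2) = Rational(116281, 64)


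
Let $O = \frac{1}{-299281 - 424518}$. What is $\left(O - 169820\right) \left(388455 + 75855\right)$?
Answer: $- \frac{57070917247300110}{723799} \approx -7.8849 \cdot 10^{10}$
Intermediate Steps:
$O = - \frac{1}{723799}$ ($O = \frac{1}{-723799} = - \frac{1}{723799} \approx -1.3816 \cdot 10^{-6}$)
$\left(O - 169820\right) \left(388455 + 75855\right) = \left(- \frac{1}{723799} - 169820\right) \left(388455 + 75855\right) = \left(- \frac{122915546181}{723799}\right) 464310 = - \frac{57070917247300110}{723799}$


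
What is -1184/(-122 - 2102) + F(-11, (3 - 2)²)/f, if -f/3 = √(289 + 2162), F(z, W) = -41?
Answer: 74/139 + 41*√2451/7353 ≈ 0.80843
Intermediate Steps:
f = -3*√2451 (f = -3*√(289 + 2162) = -3*√2451 ≈ -148.52)
-1184/(-122 - 2102) + F(-11, (3 - 2)²)/f = -1184/(-122 - 2102) - 41*(-√2451/7353) = -1184/(-2224) - (-41)*√2451/7353 = -1184*(-1/2224) + 41*√2451/7353 = 74/139 + 41*√2451/7353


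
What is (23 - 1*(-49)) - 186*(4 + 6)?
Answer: -1788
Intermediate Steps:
(23 - 1*(-49)) - 186*(4 + 6) = (23 + 49) - 186*10 = 72 - 31*60 = 72 - 1860 = -1788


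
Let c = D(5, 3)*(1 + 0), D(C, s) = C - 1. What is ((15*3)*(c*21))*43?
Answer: 162540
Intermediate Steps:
D(C, s) = -1 + C
c = 4 (c = (-1 + 5)*(1 + 0) = 4*1 = 4)
((15*3)*(c*21))*43 = ((15*3)*(4*21))*43 = (45*84)*43 = 3780*43 = 162540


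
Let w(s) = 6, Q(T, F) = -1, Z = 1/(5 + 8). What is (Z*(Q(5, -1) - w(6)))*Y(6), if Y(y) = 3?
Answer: -21/13 ≈ -1.6154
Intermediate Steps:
Z = 1/13 ≈ 0.076923
(Z*(Q(5, -1) - w(6)))*Y(6) = ((-1 - 1*6)/13)*3 = ((-1 - 6)/13)*3 = ((1/13)*(-7))*3 = -7/13*3 = -21/13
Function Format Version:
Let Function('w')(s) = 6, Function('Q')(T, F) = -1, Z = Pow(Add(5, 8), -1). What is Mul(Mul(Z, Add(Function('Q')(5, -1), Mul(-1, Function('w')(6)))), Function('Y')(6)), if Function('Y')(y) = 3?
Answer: Rational(-21, 13) ≈ -1.6154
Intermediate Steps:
Z = Rational(1, 13) (Z = Pow(13, -1) = Rational(1, 13) ≈ 0.076923)
Mul(Mul(Z, Add(Function('Q')(5, -1), Mul(-1, Function('w')(6)))), Function('Y')(6)) = Mul(Mul(Rational(1, 13), Add(-1, Mul(-1, 6))), 3) = Mul(Mul(Rational(1, 13), Add(-1, -6)), 3) = Mul(Mul(Rational(1, 13), -7), 3) = Mul(Rational(-7, 13), 3) = Rational(-21, 13)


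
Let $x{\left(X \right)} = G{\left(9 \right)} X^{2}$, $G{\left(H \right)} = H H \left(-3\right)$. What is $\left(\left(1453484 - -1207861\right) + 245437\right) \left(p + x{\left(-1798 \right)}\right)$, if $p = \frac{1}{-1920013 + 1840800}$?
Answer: $- \frac{180881675429929287334}{79213} \approx -2.2835 \cdot 10^{15}$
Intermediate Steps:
$G{\left(H \right)} = - 3 H^{2}$ ($G{\left(H \right)} = H^{2} \left(-3\right) = - 3 H^{2}$)
$x{\left(X \right)} = - 243 X^{2}$ ($x{\left(X \right)} = - 3 \cdot 9^{2} X^{2} = \left(-3\right) 81 X^{2} = - 243 X^{2}$)
$p = - \frac{1}{79213}$ ($p = \frac{1}{-79213} = - \frac{1}{79213} \approx -1.2624 \cdot 10^{-5}$)
$\left(\left(1453484 - -1207861\right) + 245437\right) \left(p + x{\left(-1798 \right)}\right) = \left(\left(1453484 - -1207861\right) + 245437\right) \left(- \frac{1}{79213} - 243 \left(-1798\right)^{2}\right) = \left(\left(1453484 + 1207861\right) + 245437\right) \left(- \frac{1}{79213} - 785571372\right) = \left(2661345 + 245437\right) \left(- \frac{1}{79213} - 785571372\right) = 2906782 \left(- \frac{62227465090237}{79213}\right) = - \frac{180881675429929287334}{79213}$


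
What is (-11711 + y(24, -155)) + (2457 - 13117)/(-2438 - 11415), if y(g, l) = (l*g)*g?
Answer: -1399017663/13853 ≈ -1.0099e+5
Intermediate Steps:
y(g, l) = l*g² (y(g, l) = (g*l)*g = l*g²)
(-11711 + y(24, -155)) + (2457 - 13117)/(-2438 - 11415) = (-11711 - 155*24²) + (2457 - 13117)/(-2438 - 11415) = (-11711 - 155*576) - 10660/(-13853) = (-11711 - 89280) - 10660*(-1/13853) = -100991 + 10660/13853 = -1399017663/13853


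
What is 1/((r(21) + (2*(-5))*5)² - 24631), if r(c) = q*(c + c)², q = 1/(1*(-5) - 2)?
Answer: 1/66573 ≈ 1.5021e-5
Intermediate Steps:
q = -⅐ (q = 1/(-5 - 2) = 1/(-7) = -⅐ ≈ -0.14286)
r(c) = -4*c²/7 (r(c) = -(c + c)²/7 = -4*c²/7)
1/((r(21) + (2*(-5))*5)² - 24631) = 1/((-4/7*21² + (2*(-5))*5)² - 24631) = 1/((-4/7*441 - 10*5)² - 24631) = 1/((-252 - 50)² - 24631) = 1/((-302)² - 24631) = 1/(91204 - 24631) = 1/66573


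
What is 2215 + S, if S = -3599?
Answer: -1384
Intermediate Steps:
2215 + S = 2215 - 3599 = -1384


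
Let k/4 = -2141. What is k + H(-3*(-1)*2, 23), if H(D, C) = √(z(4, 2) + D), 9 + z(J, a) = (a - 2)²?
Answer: -8564 + I*√3 ≈ -8564.0 + 1.732*I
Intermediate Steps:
k = -8564 (k = 4*(-2141) = -8564)
z(J, a) = -9 + (-2 + a)² (z(J, a) = -9 + (a - 2)² = -9 + (-2 + a)²)
H(D, C) = √(-9 + D) (H(D, C) = √((-9 + (-2 + 2)²) + D) = √((-9 + 0²) + D) = √((-9 + 0) + D) = √(-9 + D))
k + H(-3*(-1)*2, 23) = -8564 + √(-9 - 3*(-1)*2) = -8564 + √(-9 + 3*2) = -8564 + √(-9 + 6) = -8564 + √(-3) = -8564 + I*√3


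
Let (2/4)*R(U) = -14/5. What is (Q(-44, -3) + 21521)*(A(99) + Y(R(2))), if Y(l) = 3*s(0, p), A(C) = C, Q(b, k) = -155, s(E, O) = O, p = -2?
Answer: 1987038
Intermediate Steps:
R(U) = -28/5 (R(U) = 2*(-14/5) = -28/5)
Y(l) = -6 (Y(l) = 3*(-2) = -6)
(Q(-44, -3) + 21521)*(A(99) + Y(R(2))) = (-155 + 21521)*(99 - 6) = 21366*93 = 1987038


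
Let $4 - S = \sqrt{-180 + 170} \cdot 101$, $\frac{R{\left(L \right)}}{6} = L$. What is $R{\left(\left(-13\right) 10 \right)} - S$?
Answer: $-784 + 101 i \sqrt{10} \approx -784.0 + 319.39 i$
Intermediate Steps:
$R{\left(L \right)} = 6 L$
$S = 4 - 101 i \sqrt{10}$ ($S = 4 - \sqrt{-180 + 170} \cdot 101 = 4 - \sqrt{-10} \cdot 101 = 4 - i \sqrt{10} \cdot 101 = 4 - 101 i \sqrt{10} \approx 4.0 - 319.39 i$)
$R{\left(\left(-13\right) 10 \right)} - S = 6 \left(\left(-13\right) 10\right) - \left(4 - 101 i \sqrt{10}\right) = 6 \left(-130\right) - \left(4 - 101 i \sqrt{10}\right) = -780 - \left(4 - 101 i \sqrt{10}\right) = -784 + 101 i \sqrt{10}$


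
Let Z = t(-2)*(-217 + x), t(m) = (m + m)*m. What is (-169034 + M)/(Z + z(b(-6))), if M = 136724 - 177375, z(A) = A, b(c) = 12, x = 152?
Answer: 209685/508 ≈ 412.77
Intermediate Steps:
t(m) = 2*m² (t(m) = (2*m)*m = 2*m²)
M = -40651
Z = -520 (Z = (2*(-2)²)*(-217 + 152) = (2*4)*(-65) = 8*(-65) = -520)
(-169034 + M)/(Z + z(b(-6))) = (-169034 - 40651)/(-520 + 12) = -209685/(-508) = -209685*(-1/508) = 209685/508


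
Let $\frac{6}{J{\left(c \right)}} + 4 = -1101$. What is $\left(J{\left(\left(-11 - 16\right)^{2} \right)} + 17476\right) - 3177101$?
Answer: $- \frac{3491385631}{1105} \approx -3.1596 \cdot 10^{6}$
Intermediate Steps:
$J{\left(c \right)} = - \frac{6}{1105}$ ($J{\left(c \right)} = \frac{6}{-4 - 1101} = \frac{6}{-1105} = 6 \left(- \frac{1}{1105}\right) = - \frac{6}{1105}$)
$\left(J{\left(\left(-11 - 16\right)^{2} \right)} + 17476\right) - 3177101 = \left(- \frac{6}{1105} + 17476\right) - 3177101 = \frac{19310974}{1105} - 3177101 = - \frac{3491385631}{1105}$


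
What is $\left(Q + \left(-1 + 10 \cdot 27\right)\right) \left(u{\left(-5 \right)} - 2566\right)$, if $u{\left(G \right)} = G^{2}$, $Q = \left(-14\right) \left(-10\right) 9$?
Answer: $-3885189$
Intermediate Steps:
$Q = 1260$ ($Q = 140 \cdot 9 = 1260$)
$\left(Q + \left(-1 + 10 \cdot 27\right)\right) \left(u{\left(-5 \right)} - 2566\right) = \left(1260 + \left(-1 + 10 \cdot 27\right)\right) \left(\left(-5\right)^{2} - 2566\right) = \left(1260 + \left(-1 + 270\right)\right) \left(25 - 2566\right) = \left(1260 + 269\right) \left(-2541\right) = 1529 \left(-2541\right) = -3885189$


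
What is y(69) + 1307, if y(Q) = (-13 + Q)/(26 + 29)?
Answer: 71941/55 ≈ 1308.0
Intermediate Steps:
y(Q) = -13/55 + Q/55 (y(Q) = (-13 + Q)/55 = (-13 + Q)*(1/55) = -13/55 + Q/55)
y(69) + 1307 = (-13/55 + (1/55)*69) + 1307 = (-13/55 + 69/55) + 1307 = 56/55 + 1307 = 71941/55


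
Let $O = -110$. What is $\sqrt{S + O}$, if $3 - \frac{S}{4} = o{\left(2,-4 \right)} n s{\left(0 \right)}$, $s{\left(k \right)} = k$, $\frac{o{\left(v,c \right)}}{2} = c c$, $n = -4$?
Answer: $7 i \sqrt{2} \approx 9.8995 i$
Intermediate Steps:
$o{\left(v,c \right)} = 2 c^{2}$ ($o{\left(v,c \right)} = 2 c c = 2 c^{2}$)
$S = 12$ ($S = 12 - 4 \cdot 2 \left(-4\right)^{2} \left(-4\right) 0 = 12 - 4 \cdot 2 \cdot 16 \left(-4\right) 0 = 12 - 4 \cdot 32 \left(-4\right) 0 = 12 - 4 \left(\left(-128\right) 0\right) = 12 - 0 = 12 + 0 = 12$)
$\sqrt{S + O} = \sqrt{12 - 110} = \sqrt{-98} = 7 i \sqrt{2}$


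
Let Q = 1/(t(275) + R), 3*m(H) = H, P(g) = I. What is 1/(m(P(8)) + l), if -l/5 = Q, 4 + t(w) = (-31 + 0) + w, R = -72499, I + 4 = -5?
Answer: -72259/216772 ≈ -0.33334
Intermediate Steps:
I = -9 (I = -4 - 5 = -9)
P(g) = -9
m(H) = H/3
t(w) = -35 + w (t(w) = -4 + ((-31 + 0) + w) = -4 + (-31 + w) = -35 + w)
Q = -1/72259 (Q = 1/((-35 + 275) - 72499) = 1/(240 - 72499) = 1/(-72259) = -1/72259 ≈ -1.3839e-5)
l = 5/72259 (l = -5*(-1/72259) = 5/72259 ≈ 6.9196e-5)
1/(m(P(8)) + l) = 1/((1/3)*(-9) + 5/72259) = 1/(-3 + 5/72259) = 1/(-216772/72259) = -72259/216772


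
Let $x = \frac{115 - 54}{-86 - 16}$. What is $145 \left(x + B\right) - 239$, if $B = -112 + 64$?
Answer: $- \frac{743143}{102} \approx -7285.7$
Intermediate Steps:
$B = -48$
$x = - \frac{61}{102}$ ($x = \frac{61}{-102} = 61 \left(- \frac{1}{102}\right) = - \frac{61}{102} \approx -0.59804$)
$145 \left(x + B\right) - 239 = 145 \left(- \frac{61}{102} - 48\right) - 239 = 145 \left(- \frac{4957}{102}\right) - 239 = - \frac{718765}{102} - 239 = - \frac{743143}{102}$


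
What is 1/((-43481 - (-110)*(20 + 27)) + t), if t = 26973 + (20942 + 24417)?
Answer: 1/34021 ≈ 2.9394e-5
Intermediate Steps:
t = 72332 (t = 26973 + 45359 = 72332)
1/((-43481 - (-110)*(20 + 27)) + t) = 1/((-43481 - (-110)*(20 + 27)) + 72332) = 1/((-43481 - (-110)*47) + 72332) = 1/((-43481 - 1*(-5170)) + 72332) = 1/((-43481 + 5170) + 72332) = 1/(-38311 + 72332) = 1/34021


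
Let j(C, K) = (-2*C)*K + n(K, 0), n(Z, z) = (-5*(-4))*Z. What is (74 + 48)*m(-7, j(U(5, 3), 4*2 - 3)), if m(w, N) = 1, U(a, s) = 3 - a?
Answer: 122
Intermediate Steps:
n(Z, z) = 20*Z
j(C, K) = 20*K - 2*C*K (j(C, K) = (-2*C)*K + 20*K = -2*C*K + 20*K = 20*K - 2*C*K)
(74 + 48)*m(-7, j(U(5, 3), 4*2 - 3)) = (74 + 48)*1 = 122*1 = 122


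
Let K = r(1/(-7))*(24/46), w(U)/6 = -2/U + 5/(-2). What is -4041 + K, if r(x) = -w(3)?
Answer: -92715/23 ≈ -4031.1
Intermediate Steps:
w(U) = -15 - 12/U (w(U) = 6*(-2/U + 5/(-2)) = 6*(-2/U + 5*(-½)) = 6*(-2/U - 5/2) = 6*(-5/2 - 2/U) = -15 - 12/U)
r(x) = 19 (r(x) = -(-15 - 12/3) = -(-15 - 12*⅓) = -(-15 - 4) = -1*(-19) = 19)
K = 228/23 (K = 19*(24/46) = 19*(24*(1/46)) = 19*(12/23) = 228/23 ≈ 9.9130)
-4041 + K = -4041 + 228/23 = -92715/23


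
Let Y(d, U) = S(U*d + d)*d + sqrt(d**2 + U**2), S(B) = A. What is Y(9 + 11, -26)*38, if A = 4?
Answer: 3040 + 76*sqrt(269) ≈ 4286.5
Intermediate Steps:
S(B) = 4
Y(d, U) = sqrt(U**2 + d**2) + 4*d (Y(d, U) = 4*d + sqrt(d**2 + U**2) = 4*d + sqrt(U**2 + d**2) = sqrt(U**2 + d**2) + 4*d)
Y(9 + 11, -26)*38 = (sqrt((-26)**2 + (9 + 11)**2) + 4*(9 + 11))*38 = (sqrt(676 + 20**2) + 4*20)*38 = (sqrt(676 + 400) + 80)*38 = (sqrt(1076) + 80)*38 = (2*sqrt(269) + 80)*38 = (80 + 2*sqrt(269))*38 = 3040 + 76*sqrt(269)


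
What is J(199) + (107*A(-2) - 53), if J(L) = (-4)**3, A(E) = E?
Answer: -331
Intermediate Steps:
J(L) = -64
J(199) + (107*A(-2) - 53) = -64 + (107*(-2) - 53) = -64 + (-214 - 53) = -64 - 267 = -331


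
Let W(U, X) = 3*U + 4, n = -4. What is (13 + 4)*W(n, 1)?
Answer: -136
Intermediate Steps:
W(U, X) = 4 + 3*U
(13 + 4)*W(n, 1) = (13 + 4)*(4 + 3*(-4)) = 17*(4 - 12) = 17*(-8) = -136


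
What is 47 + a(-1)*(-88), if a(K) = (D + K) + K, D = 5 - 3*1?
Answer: 47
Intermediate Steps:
D = 2 (D = 5 - 3 = 2)
a(K) = 2 + 2*K (a(K) = (2 + K) + K = 2 + 2*K)
47 + a(-1)*(-88) = 47 + (2 + 2*(-1))*(-88) = 47 + (2 - 2)*(-88) = 47 + 0*(-88) = 47 + 0 = 47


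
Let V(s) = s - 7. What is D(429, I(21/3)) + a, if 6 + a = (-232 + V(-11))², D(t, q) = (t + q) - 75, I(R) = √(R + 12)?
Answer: 62848 + √19 ≈ 62852.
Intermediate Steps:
I(R) = √(12 + R)
V(s) = -7 + s
D(t, q) = -75 + q + t (D(t, q) = (q + t) - 75 = -75 + q + t)
a = 62494 (a = -6 + (-232 + (-7 - 11))² = -6 + (-232 - 18)² = -6 + (-250)² = -6 + 62500 = 62494)
D(429, I(21/3)) + a = (-75 + √(12 + 21/3) + 429) + 62494 = (-75 + √(12 + 21*(⅓)) + 429) + 62494 = (-75 + √(12 + 7) + 429) + 62494 = (-75 + √19 + 429) + 62494 = (354 + √19) + 62494 = 62848 + √19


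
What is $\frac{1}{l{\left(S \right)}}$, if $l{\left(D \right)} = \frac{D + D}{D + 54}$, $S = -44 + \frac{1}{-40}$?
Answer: $- \frac{133}{1174} \approx -0.11329$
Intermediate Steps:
$S = - \frac{1761}{40}$ ($S = -44 - \frac{1}{40} = - \frac{1761}{40} \approx -44.025$)
$l{\left(D \right)} = \frac{2 D}{54 + D}$
$\frac{1}{l{\left(S \right)}} = \frac{1}{2 \left(- \frac{1761}{40}\right) \frac{1}{54 - \frac{1761}{40}}} = \frac{1}{2 \left(- \frac{1761}{40}\right) \frac{1}{\frac{399}{40}}} = \frac{1}{2 \left(- \frac{1761}{40}\right) \frac{40}{399}} = \frac{1}{- \frac{1174}{133}} = - \frac{133}{1174}$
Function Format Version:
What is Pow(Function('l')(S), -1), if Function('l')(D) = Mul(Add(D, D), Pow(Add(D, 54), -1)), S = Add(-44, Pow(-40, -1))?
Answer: Rational(-133, 1174) ≈ -0.11329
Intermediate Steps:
S = Rational(-1761, 40) (S = Add(-44, Rational(-1, 40)) = Rational(-1761, 40) ≈ -44.025)
Function('l')(D) = Mul(2, D, Pow(Add(54, D), -1)) (Function('l')(D) = Mul(Mul(2, D), Pow(Add(54, D), -1)) = Mul(2, D, Pow(Add(54, D), -1)))
Pow(Function('l')(S), -1) = Pow(Mul(2, Rational(-1761, 40), Pow(Add(54, Rational(-1761, 40)), -1)), -1) = Pow(Mul(2, Rational(-1761, 40), Pow(Rational(399, 40), -1)), -1) = Pow(Mul(2, Rational(-1761, 40), Rational(40, 399)), -1) = Pow(Rational(-1174, 133), -1) = Rational(-133, 1174)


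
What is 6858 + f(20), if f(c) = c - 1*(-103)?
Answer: 6981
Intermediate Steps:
f(c) = 103 + c (f(c) = c + 103 = 103 + c)
6858 + f(20) = 6858 + (103 + 20) = 6858 + 123 = 6981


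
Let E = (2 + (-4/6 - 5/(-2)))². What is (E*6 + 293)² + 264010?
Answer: 14734729/36 ≈ 4.0930e+5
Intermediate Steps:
E = 529/36 (E = (2 + (-4*⅙ - 5*(-½)))² = (2 + (-⅔ + 5/2))² = (2 + 11/6)² = (23/6)² = 529/36 ≈ 14.694)
(E*6 + 293)² + 264010 = ((529/36)*6 + 293)² + 264010 = (529/6 + 293)² + 264010 = (2287/6)² + 264010 = 5230369/36 + 264010 = 14734729/36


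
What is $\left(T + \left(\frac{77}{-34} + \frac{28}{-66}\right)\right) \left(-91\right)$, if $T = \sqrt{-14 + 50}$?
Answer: $- \frac{338065}{1122} \approx -301.31$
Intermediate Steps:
$T = 6$ ($T = \sqrt{36} = 6$)
$\left(T + \left(\frac{77}{-34} + \frac{28}{-66}\right)\right) \left(-91\right) = \left(6 + \left(\frac{77}{-34} + \frac{28}{-66}\right)\right) \left(-91\right) = \left(6 + \left(77 \left(- \frac{1}{34}\right) + 28 \left(- \frac{1}{66}\right)\right)\right) \left(-91\right) = \left(6 - \frac{3017}{1122}\right) \left(-91\right) = \frac{3715}{1122} \left(-91\right) = - \frac{338065}{1122}$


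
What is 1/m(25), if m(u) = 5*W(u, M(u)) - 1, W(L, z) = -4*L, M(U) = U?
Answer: -1/501 ≈ -0.0019960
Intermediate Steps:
m(u) = -1 - 20*u (m(u) = 5*(-4*u) - 1 = -20*u - 1 = -1 - 20*u)
1/m(25) = 1/(-1 - 20*25) = 1/(-1 - 500) = 1/(-501) = -1/501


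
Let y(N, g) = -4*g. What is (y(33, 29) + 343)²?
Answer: 51529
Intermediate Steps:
(y(33, 29) + 343)² = (-4*29 + 343)² = (-116 + 343)² = 227² = 51529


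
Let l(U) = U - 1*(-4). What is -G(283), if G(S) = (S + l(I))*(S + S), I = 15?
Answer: -170932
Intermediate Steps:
l(U) = 4 + U (l(U) = U + 4 = 4 + U)
G(S) = 2*S*(19 + S) (G(S) = (S + (4 + 15))*(S + S) = (S + 19)*(2*S) = (19 + S)*(2*S) = 2*S*(19 + S))
-G(283) = -2*283*(19 + 283) = -2*283*302 = -1*170932 = -170932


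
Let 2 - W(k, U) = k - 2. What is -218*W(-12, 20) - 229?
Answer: -3717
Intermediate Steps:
W(k, U) = 4 - k (W(k, U) = 2 - (k - 2) = 2 - (-2 + k) = 2 + (2 - k) = 4 - k)
-218*W(-12, 20) - 229 = -218*(4 - 1*(-12)) - 229 = -218*(4 + 12) - 229 = -218*16 - 229 = -3488 - 229 = -3717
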